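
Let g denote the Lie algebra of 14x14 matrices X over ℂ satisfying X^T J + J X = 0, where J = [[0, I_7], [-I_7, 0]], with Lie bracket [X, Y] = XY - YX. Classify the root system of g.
C_7 (sp(14))

This is sp(14), which has dimension 14(14+1)/2 = 105 and rank 14/2 = 7. In the classification of classical Lie algebras, the symplectic algebra sp(2n) has type C_n; here n = 7, so the Dynkin diagram is a chain of 7 nodes with a double edge at one end; the terminal node there is the unique long simple root (C_7). Hence the type is C_7.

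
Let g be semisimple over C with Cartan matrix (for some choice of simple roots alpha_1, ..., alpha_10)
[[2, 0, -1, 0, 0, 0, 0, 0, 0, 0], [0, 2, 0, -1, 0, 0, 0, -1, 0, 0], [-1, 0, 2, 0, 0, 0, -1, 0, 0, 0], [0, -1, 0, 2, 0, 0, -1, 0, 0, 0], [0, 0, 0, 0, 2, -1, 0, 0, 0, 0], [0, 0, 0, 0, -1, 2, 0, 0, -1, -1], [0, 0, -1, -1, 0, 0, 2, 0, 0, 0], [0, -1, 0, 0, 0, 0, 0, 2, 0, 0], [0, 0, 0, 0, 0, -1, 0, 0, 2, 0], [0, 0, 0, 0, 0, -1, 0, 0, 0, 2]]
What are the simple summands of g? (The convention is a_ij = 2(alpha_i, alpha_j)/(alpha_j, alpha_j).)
A6 ⊕ D4

The diagram associated to this matrix has two connected components: the simple roots {alpha_1, alpha_2, alpha_3, alpha_4, alpha_7, alpha_8} form a chain of 6 nodes with single edges (A_6), and {alpha_5, alpha_6, alpha_9, alpha_10} form a chain of 2 nodes with a fork of two nodes at one end (D_4). A semisimple Lie algebra decomposes uniquely as the direct sum of simple ideals, one per connected component of its Dynkin diagram, so g ≅ A_6 ⊕ D_4 (dimension 48 + 28 = 76).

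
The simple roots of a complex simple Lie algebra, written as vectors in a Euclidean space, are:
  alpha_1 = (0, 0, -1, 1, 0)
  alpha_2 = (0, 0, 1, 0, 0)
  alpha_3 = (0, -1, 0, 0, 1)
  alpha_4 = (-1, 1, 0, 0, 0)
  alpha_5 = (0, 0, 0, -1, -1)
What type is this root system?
Compute the Cartan integers a_ij = 2(alpha_i, alpha_j)/(alpha_j, alpha_j); the resulting 5x5 Cartan matrix is
[[2, -2, 0, 0, -1], [-1, 2, 0, 0, 0], [0, 0, 2, -1, -1], [0, 0, -1, 2, 0], [-1, 0, -1, 0, 2]].
The roots have two lengths (squared-length ratio 2:1); the short ones are alpha_{2}. The associated Dynkin diagram is a chain of 5 nodes with a double edge at one end; the terminal node there is the unique short simple root (B_5), so the type is B_5 (the algebra so(11)).

B_5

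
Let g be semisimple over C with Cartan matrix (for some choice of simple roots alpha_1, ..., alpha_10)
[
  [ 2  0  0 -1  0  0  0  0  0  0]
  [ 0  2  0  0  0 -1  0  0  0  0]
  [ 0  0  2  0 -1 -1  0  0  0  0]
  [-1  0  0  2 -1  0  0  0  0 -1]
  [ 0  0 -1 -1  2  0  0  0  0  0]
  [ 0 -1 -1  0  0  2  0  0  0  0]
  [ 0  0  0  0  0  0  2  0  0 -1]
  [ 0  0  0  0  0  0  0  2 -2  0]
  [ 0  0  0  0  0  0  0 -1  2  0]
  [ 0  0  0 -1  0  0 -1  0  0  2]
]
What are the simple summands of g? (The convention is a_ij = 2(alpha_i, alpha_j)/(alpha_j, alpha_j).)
type B_2 ⊕ type E_8

The diagram associated to this matrix has two connected components: the simple roots {alpha_8, alpha_9} form a chain of 2 nodes with a double edge at one end; the terminal node there is the unique short simple root (B_2), and {alpha_1, alpha_2, alpha_3, alpha_4, alpha_5, alpha_6, alpha_7, alpha_10} form a chain of 7 nodes with one extra node attached to the third node from one end (E_8). A semisimple Lie algebra decomposes uniquely as the direct sum of simple ideals, one per connected component of its Dynkin diagram, so g ≅ B_2 ⊕ E_8 (dimension 10 + 248 = 258).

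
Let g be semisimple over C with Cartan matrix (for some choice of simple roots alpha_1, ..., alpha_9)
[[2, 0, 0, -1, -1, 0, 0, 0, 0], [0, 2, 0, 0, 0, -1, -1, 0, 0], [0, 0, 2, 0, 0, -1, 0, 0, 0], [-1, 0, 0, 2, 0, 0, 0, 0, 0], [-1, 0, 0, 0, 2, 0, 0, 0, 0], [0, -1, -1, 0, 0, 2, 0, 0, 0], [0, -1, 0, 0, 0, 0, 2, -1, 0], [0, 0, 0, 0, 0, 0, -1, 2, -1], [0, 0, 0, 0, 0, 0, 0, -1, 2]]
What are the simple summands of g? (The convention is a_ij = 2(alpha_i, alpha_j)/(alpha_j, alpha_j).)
The diagram associated to this matrix has two connected components: the simple roots {alpha_1, alpha_4, alpha_5} form a chain of 3 nodes with single edges (A_3), and {alpha_2, alpha_3, alpha_6, alpha_7, alpha_8, alpha_9} form a chain of 6 nodes with single edges (A_6). A semisimple Lie algebra decomposes uniquely as the direct sum of simple ideals, one per connected component of its Dynkin diagram, so g ≅ A_3 ⊕ A_6 (dimension 15 + 48 = 63).

type A_3 ⊕ type A_6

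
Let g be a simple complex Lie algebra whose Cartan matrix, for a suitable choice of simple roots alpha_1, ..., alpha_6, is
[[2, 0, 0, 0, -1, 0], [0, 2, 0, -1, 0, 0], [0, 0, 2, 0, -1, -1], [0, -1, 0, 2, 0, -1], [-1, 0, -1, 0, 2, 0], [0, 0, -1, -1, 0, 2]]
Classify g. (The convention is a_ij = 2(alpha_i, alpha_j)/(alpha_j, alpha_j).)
A6

The matrix has rank 6 with 2's on the diagonal. Reading the off-diagonal entries as Dynkin edges (a single edge where a_ij = a_ji = -1; a double or triple edge where a_ij * a_ji = 2 or 3), the diagram is a chain of 6 nodes with single edges (A_6). One simple-root ordering that puts it in standard form is (alpha_2, alpha_4, alpha_6, alpha_3, alpha_5, alpha_1). So the algebra is type A_6, i.e. sl(7).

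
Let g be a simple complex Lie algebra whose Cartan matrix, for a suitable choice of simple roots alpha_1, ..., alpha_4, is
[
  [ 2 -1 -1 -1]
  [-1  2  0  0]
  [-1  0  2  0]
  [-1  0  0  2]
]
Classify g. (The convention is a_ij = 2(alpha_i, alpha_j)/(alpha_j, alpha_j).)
type D_4

The matrix has rank 4 with 2's on the diagonal. Reading the off-diagonal entries as Dynkin edges (a single edge where a_ij = a_ji = -1; a double or triple edge where a_ij * a_ji = 2 or 3), the diagram is a chain of 2 nodes with a fork of two nodes at one end (D_4). One simple-root ordering that puts it in standard form is (alpha_4, alpha_1, alpha_2, alpha_3). So the algebra is type D_4, i.e. so(8).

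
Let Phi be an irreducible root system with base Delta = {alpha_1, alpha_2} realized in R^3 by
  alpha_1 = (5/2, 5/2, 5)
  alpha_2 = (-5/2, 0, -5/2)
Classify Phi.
Compute the Cartan integers a_ij = 2(alpha_i, alpha_j)/(alpha_j, alpha_j); the resulting 2x2 Cartan matrix is
[[2, -3], [-1, 2]].
The roots have two lengths (squared-length ratio 3:1); the short ones are alpha_{2}. The associated Dynkin diagram is two nodes joined by a triple edge (G_2), so the type is G_2.

G_2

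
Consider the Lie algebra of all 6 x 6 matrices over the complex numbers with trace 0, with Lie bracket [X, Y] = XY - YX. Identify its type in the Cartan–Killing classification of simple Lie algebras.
A5

This is sl(6), which has dimension 6^2 - 1 = 35 and rank 6 - 1 = 5 (a Cartan subalgebra is the diagonal traceless matrices). In the classification of classical Lie algebras, the special linear algebra sl(n+1) has type A_n; here n = 5, so the Dynkin diagram is a chain of 5 nodes with single edges (A_5). Hence the type is A_5.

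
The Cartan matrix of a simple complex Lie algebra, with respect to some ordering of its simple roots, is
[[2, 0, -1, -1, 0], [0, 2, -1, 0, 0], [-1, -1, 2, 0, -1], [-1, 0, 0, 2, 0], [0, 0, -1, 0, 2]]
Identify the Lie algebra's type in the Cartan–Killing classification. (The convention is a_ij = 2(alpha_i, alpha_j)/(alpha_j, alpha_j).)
The matrix has rank 5 with 2's on the diagonal. Reading the off-diagonal entries as Dynkin edges (a single edge where a_ij = a_ji = -1; a double or triple edge where a_ij * a_ji = 2 or 3), the diagram is a chain of 3 nodes with a fork of two nodes at one end (D_5). One simple-root ordering that puts it in standard form is (alpha_4, alpha_1, alpha_3, alpha_5, alpha_2). So the algebra is type D_5, i.e. so(10).

D_5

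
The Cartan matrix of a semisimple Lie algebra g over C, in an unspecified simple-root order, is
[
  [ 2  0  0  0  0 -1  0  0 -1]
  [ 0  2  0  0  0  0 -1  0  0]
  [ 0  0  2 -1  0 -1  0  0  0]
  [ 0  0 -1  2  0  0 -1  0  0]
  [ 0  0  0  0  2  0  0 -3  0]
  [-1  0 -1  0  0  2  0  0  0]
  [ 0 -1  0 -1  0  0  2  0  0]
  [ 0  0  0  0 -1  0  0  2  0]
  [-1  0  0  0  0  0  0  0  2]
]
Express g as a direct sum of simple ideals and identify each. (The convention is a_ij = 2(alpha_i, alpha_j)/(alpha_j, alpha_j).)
type A_7 + type G_2

The diagram associated to this matrix has two connected components: the simple roots {alpha_1, alpha_2, alpha_3, alpha_4, alpha_6, alpha_7, alpha_9} form a chain of 7 nodes with single edges (A_7), and {alpha_5, alpha_8} form two nodes joined by a triple edge (G_2). A semisimple Lie algebra decomposes uniquely as the direct sum of simple ideals, one per connected component of its Dynkin diagram, so g ≅ A_7 ⊕ G_2 (dimension 63 + 14 = 77).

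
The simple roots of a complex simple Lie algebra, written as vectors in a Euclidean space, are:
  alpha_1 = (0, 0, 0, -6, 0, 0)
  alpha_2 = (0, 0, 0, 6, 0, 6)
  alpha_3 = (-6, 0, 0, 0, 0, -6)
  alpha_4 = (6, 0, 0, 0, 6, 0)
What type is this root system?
B_4

Compute the Cartan integers a_ij = 2(alpha_i, alpha_j)/(alpha_j, alpha_j); the resulting 4x4 Cartan matrix is
[[2, -1, 0, 0], [-2, 2, -1, 0], [0, -1, 2, -1], [0, 0, -1, 2]].
The roots have two lengths (squared-length ratio 2:1); the short ones are alpha_{1}. The associated Dynkin diagram is a chain of 4 nodes with a double edge at one end; the terminal node there is the unique short simple root (B_4), so the type is B_4 (the algebra so(9)).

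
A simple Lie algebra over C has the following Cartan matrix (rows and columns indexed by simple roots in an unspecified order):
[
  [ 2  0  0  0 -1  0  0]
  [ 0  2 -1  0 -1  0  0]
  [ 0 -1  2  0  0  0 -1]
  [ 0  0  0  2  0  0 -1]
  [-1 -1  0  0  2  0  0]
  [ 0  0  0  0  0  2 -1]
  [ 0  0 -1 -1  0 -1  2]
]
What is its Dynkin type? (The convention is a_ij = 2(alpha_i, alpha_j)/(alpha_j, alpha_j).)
The matrix has rank 7 with 2's on the diagonal. Reading the off-diagonal entries as Dynkin edges (a single edge where a_ij = a_ji = -1; a double or triple edge where a_ij * a_ji = 2 or 3), the diagram is a chain of 5 nodes with a fork of two nodes at one end (D_7). One simple-root ordering that puts it in standard form is (alpha_1, alpha_5, alpha_2, alpha_3, alpha_7, alpha_6, alpha_4). So the algebra is type D_7, i.e. so(14).

D7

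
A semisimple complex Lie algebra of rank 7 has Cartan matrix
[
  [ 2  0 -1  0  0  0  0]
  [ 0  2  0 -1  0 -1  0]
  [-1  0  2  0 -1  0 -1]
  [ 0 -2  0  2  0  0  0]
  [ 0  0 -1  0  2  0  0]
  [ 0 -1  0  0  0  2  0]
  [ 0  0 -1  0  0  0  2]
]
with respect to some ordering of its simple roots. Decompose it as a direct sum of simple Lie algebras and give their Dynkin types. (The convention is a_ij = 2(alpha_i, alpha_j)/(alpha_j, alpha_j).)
The diagram associated to this matrix has two connected components: the simple roots {alpha_2, alpha_4, alpha_6} form a chain of 3 nodes with a double edge at one end; the terminal node there is the unique long simple root (C_3), and {alpha_1, alpha_3, alpha_5, alpha_7} form a chain of 2 nodes with a fork of two nodes at one end (D_4). A semisimple Lie algebra decomposes uniquely as the direct sum of simple ideals, one per connected component of its Dynkin diagram, so g ≅ C_3 ⊕ D_4 (dimension 21 + 28 = 49).

C_3 + D_4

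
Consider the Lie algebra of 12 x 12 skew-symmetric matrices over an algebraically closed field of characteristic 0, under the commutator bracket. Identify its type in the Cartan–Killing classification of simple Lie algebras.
D_6 (so(12))

This is so(12) with 12 even, which has dimension 12(12-1)/2 = 66 and rank 12/2 = 6. In the classification of classical Lie algebras, the orthogonal algebra so(2n) in an even number of variables has type D_n; here n = 6, so the Dynkin diagram is a chain of 4 nodes with a fork of two nodes at one end (D_6). Hence the type is D_6.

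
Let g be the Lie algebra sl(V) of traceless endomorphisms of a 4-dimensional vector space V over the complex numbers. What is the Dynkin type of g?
This is sl(4), which has dimension 4^2 - 1 = 15 and rank 4 - 1 = 3 (a Cartan subalgebra is the diagonal traceless matrices). In the classification of classical Lie algebras, the special linear algebra sl(n+1) has type A_n; here n = 3, so the Dynkin diagram is a chain of 3 nodes with single edges (A_3). Hence the type is A_3.

A3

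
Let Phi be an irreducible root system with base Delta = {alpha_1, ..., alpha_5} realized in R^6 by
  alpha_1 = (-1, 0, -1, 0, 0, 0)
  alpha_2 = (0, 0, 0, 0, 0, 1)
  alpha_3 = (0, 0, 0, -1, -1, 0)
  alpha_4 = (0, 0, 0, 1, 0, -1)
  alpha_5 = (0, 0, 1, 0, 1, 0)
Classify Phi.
Compute the Cartan integers a_ij = 2(alpha_i, alpha_j)/(alpha_j, alpha_j); the resulting 5x5 Cartan matrix is
[[2, 0, 0, 0, -1], [0, 2, 0, -1, 0], [0, 0, 2, -1, -1], [0, -2, -1, 2, 0], [-1, 0, -1, 0, 2]].
The roots have two lengths (squared-length ratio 2:1); the short ones are alpha_{2}. The associated Dynkin diagram is a chain of 5 nodes with a double edge at one end; the terminal node there is the unique short simple root (B_5), so the type is B_5 (the algebra so(11)).

type B_5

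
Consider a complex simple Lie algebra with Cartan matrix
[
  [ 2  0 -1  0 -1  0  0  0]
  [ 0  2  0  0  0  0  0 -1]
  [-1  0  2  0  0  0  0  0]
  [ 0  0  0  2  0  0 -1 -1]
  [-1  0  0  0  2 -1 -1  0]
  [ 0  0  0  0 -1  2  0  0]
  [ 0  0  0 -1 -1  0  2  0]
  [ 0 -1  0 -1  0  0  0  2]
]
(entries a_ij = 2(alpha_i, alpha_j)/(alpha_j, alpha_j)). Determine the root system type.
The matrix has rank 8 with 2's on the diagonal. Reading the off-diagonal entries as Dynkin edges (a single edge where a_ij = a_ji = -1; a double or triple edge where a_ij * a_ji = 2 or 3), the diagram is a chain of 7 nodes with one extra node attached to the third node from one end (E_8). One simple-root ordering that puts it in standard form is (alpha_3, alpha_6, alpha_1, alpha_5, alpha_7, alpha_4, alpha_8, alpha_2). So the algebra is type E_8.

E_8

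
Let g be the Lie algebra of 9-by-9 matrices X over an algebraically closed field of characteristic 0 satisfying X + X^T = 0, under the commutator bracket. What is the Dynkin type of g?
B4

This is so(9) with 9 odd, which has dimension 9(9-1)/2 = 36 and rank (9-1)/2 = 4. In the classification of classical Lie algebras, the orthogonal algebra so(2n+1) in an odd number of variables has type B_n; here n = 4, so the Dynkin diagram is a chain of 4 nodes with a double edge at one end; the terminal node there is the unique short simple root (B_4). Hence the type is B_4.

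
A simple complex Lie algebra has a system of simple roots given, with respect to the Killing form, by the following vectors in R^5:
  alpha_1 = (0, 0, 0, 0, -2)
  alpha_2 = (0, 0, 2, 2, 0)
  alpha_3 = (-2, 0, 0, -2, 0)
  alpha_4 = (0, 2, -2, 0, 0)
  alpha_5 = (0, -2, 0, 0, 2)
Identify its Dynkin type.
Compute the Cartan integers a_ij = 2(alpha_i, alpha_j)/(alpha_j, alpha_j); the resulting 5x5 Cartan matrix is
[[2, 0, 0, 0, -1], [0, 2, -1, -1, 0], [0, -1, 2, 0, 0], [0, -1, 0, 2, -1], [-2, 0, 0, -1, 2]].
The roots have two lengths (squared-length ratio 2:1); the short ones are alpha_{1}. The associated Dynkin diagram is a chain of 5 nodes with a double edge at one end; the terminal node there is the unique short simple root (B_5), so the type is B_5 (the algebra so(11)).

B_5 (so(11))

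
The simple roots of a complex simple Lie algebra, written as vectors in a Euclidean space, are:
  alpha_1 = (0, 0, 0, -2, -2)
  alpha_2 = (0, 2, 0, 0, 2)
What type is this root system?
Compute the Cartan integers a_ij = 2(alpha_i, alpha_j)/(alpha_j, alpha_j); the resulting 2x2 Cartan matrix is
[[2, -1], [-1, 2]].
All simple roots have the same length, so the diagram is simply laced. The associated Dynkin diagram is a chain of 2 nodes with single edges (A_2), so the type is A_2 (the algebra sl(3)).

A_2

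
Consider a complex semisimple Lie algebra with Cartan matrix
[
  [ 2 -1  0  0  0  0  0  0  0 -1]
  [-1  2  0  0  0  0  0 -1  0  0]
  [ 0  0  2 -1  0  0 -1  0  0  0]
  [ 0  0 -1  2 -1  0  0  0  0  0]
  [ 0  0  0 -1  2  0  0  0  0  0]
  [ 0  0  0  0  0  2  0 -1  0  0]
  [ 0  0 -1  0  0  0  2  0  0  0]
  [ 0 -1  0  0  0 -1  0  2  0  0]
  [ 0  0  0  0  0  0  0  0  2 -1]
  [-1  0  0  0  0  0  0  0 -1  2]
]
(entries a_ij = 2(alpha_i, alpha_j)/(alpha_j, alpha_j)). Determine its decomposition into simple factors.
A_4 + A_6

The diagram associated to this matrix has two connected components: the simple roots {alpha_3, alpha_4, alpha_5, alpha_7} form a chain of 4 nodes with single edges (A_4), and {alpha_1, alpha_2, alpha_6, alpha_8, alpha_9, alpha_10} form a chain of 6 nodes with single edges (A_6). A semisimple Lie algebra decomposes uniquely as the direct sum of simple ideals, one per connected component of its Dynkin diagram, so g ≅ A_4 ⊕ A_6 (dimension 24 + 48 = 72).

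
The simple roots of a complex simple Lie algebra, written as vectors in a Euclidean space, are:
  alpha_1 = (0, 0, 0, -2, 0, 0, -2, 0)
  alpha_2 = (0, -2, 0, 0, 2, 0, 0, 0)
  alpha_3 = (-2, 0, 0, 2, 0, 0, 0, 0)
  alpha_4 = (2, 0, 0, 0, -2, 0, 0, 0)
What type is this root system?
Compute the Cartan integers a_ij = 2(alpha_i, alpha_j)/(alpha_j, alpha_j); the resulting 4x4 Cartan matrix is
[[2, 0, -1, 0], [0, 2, 0, -1], [-1, 0, 2, -1], [0, -1, -1, 2]].
All simple roots have the same length, so the diagram is simply laced. The associated Dynkin diagram is a chain of 4 nodes with single edges (A_4), so the type is A_4 (the algebra sl(5)).

A_4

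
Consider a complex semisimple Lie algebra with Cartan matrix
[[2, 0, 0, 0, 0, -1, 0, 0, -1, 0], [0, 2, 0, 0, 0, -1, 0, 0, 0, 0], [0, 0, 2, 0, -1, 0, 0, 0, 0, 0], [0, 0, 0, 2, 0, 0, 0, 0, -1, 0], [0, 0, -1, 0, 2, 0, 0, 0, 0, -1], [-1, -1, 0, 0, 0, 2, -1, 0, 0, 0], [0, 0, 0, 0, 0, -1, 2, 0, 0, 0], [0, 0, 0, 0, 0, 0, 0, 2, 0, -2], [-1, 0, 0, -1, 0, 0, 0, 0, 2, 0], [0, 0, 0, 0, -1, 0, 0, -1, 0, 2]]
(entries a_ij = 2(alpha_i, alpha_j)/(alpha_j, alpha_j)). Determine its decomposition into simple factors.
The diagram associated to this matrix has two connected components: the simple roots {alpha_3, alpha_5, alpha_8, alpha_10} form a chain of 4 nodes with a double edge at one end; the terminal node there is the unique long simple root (C_4), and {alpha_1, alpha_2, alpha_4, alpha_6, alpha_7, alpha_9} form a chain of 4 nodes with a fork of two nodes at one end (D_6). A semisimple Lie algebra decomposes uniquely as the direct sum of simple ideals, one per connected component of its Dynkin diagram, so g ≅ C_4 ⊕ D_6 (dimension 36 + 66 = 102).

C_4 + D_6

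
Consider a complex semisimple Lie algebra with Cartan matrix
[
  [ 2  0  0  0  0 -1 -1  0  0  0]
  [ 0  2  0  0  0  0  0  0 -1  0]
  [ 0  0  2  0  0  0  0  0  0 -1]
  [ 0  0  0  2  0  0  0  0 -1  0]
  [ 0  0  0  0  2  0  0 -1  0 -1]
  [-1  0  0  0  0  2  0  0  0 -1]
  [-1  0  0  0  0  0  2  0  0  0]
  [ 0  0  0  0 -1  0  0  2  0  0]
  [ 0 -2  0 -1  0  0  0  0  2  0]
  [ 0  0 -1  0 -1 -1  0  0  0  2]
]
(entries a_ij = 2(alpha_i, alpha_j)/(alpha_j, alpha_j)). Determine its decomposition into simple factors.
B_3 + E_7

The diagram associated to this matrix has two connected components: the simple roots {alpha_2, alpha_4, alpha_9} form a chain of 3 nodes with a double edge at one end; the terminal node there is the unique short simple root (B_3), and {alpha_1, alpha_3, alpha_5, alpha_6, alpha_7, alpha_8, alpha_10} form a chain of 6 nodes with one extra node attached to the third node from one end (E_7). A semisimple Lie algebra decomposes uniquely as the direct sum of simple ideals, one per connected component of its Dynkin diagram, so g ≅ B_3 ⊕ E_7 (dimension 21 + 133 = 154).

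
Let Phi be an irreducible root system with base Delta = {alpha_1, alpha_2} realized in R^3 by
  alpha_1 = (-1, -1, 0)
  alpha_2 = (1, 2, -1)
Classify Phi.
type G_2

Compute the Cartan integers a_ij = 2(alpha_i, alpha_j)/(alpha_j, alpha_j); the resulting 2x2 Cartan matrix is
[[2, -1], [-3, 2]].
The roots have two lengths (squared-length ratio 3:1); the short ones are alpha_{1}. The associated Dynkin diagram is two nodes joined by a triple edge (G_2), so the type is G_2.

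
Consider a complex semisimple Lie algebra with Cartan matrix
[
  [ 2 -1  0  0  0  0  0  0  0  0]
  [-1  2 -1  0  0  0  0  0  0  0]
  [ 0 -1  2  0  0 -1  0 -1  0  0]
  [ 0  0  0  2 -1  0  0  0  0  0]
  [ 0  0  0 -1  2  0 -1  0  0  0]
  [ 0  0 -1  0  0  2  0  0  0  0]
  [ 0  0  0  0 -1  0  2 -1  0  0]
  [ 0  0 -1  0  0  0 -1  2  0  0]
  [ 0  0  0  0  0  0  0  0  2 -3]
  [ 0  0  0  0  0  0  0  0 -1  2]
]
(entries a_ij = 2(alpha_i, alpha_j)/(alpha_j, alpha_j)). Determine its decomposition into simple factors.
type E_8 ⊕ type G_2

The diagram associated to this matrix has two connected components: the simple roots {alpha_1, alpha_2, alpha_3, alpha_4, alpha_5, alpha_6, alpha_7, alpha_8} form a chain of 7 nodes with one extra node attached to the third node from one end (E_8), and {alpha_9, alpha_10} form two nodes joined by a triple edge (G_2). A semisimple Lie algebra decomposes uniquely as the direct sum of simple ideals, one per connected component of its Dynkin diagram, so g ≅ E_8 ⊕ G_2 (dimension 248 + 14 = 262).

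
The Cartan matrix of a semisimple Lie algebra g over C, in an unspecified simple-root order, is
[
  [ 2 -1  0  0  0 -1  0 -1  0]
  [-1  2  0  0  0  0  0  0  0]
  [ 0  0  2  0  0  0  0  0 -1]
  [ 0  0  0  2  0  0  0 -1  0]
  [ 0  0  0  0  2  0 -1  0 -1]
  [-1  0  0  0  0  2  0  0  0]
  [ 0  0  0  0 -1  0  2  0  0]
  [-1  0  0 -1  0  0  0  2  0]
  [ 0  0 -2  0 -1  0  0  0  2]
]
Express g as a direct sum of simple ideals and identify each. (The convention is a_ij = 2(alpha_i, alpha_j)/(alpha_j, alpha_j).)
The diagram associated to this matrix has two connected components: the simple roots {alpha_3, alpha_5, alpha_7, alpha_9} form a chain of 4 nodes with a double edge at one end; the terminal node there is the unique short simple root (B_4), and {alpha_1, alpha_2, alpha_4, alpha_6, alpha_8} form a chain of 3 nodes with a fork of two nodes at one end (D_5). A semisimple Lie algebra decomposes uniquely as the direct sum of simple ideals, one per connected component of its Dynkin diagram, so g ≅ B_4 ⊕ D_5 (dimension 36 + 45 = 81).

type B_4 ⊕ type D_5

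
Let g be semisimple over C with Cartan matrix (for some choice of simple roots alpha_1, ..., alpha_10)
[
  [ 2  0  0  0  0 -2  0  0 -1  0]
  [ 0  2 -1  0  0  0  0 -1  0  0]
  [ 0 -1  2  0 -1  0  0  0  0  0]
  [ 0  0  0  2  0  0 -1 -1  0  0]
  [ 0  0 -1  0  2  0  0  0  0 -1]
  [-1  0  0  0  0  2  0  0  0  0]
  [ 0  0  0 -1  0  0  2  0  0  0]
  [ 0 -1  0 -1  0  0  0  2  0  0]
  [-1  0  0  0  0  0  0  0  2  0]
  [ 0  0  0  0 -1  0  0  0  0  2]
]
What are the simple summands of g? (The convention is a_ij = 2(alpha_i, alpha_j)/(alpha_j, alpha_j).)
The diagram associated to this matrix has two connected components: the simple roots {alpha_2, alpha_3, alpha_4, alpha_5, alpha_7, alpha_8, alpha_10} form a chain of 7 nodes with single edges (A_7), and {alpha_1, alpha_6, alpha_9} form a chain of 3 nodes with a double edge at one end; the terminal node there is the unique short simple root (B_3). A semisimple Lie algebra decomposes uniquely as the direct sum of simple ideals, one per connected component of its Dynkin diagram, so g ≅ A_7 ⊕ B_3 (dimension 63 + 21 = 84).

type A_7 + type B_3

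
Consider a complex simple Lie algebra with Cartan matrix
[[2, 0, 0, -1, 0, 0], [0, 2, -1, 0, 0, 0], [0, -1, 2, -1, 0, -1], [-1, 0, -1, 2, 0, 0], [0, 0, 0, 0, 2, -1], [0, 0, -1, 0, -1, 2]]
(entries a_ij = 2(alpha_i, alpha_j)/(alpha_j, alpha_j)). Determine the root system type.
The matrix has rank 6 with 2's on the diagonal. Reading the off-diagonal entries as Dynkin edges (a single edge where a_ij = a_ji = -1; a double or triple edge where a_ij * a_ji = 2 or 3), the diagram is a chain of 5 nodes with one extra node attached to the third node from one end (E_6). One simple-root ordering that puts it in standard form is (alpha_1, alpha_2, alpha_4, alpha_3, alpha_6, alpha_5). So the algebra is type E_6.

type E_6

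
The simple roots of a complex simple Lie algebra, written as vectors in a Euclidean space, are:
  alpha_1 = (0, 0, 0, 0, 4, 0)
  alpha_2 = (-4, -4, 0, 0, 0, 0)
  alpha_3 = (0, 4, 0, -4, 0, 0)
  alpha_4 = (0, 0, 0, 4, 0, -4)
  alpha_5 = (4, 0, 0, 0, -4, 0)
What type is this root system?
Compute the Cartan integers a_ij = 2(alpha_i, alpha_j)/(alpha_j, alpha_j); the resulting 5x5 Cartan matrix is
[[2, 0, 0, 0, -1], [0, 2, -1, 0, -1], [0, -1, 2, -1, 0], [0, 0, -1, 2, 0], [-2, -1, 0, 0, 2]].
The roots have two lengths (squared-length ratio 2:1); the short ones are alpha_{1}. The associated Dynkin diagram is a chain of 5 nodes with a double edge at one end; the terminal node there is the unique short simple root (B_5), so the type is B_5 (the algebra so(11)).

type B_5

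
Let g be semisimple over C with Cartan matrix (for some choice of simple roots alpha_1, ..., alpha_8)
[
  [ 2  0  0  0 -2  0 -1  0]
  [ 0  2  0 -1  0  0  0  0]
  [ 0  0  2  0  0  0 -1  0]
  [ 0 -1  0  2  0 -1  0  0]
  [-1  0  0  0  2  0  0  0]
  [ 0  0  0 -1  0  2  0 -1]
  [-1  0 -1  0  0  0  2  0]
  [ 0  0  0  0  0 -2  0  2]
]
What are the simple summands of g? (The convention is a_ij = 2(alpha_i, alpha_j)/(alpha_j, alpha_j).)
The diagram associated to this matrix has two connected components: the simple roots {alpha_1, alpha_3, alpha_5, alpha_7} form a chain of 4 nodes with a double edge at one end; the terminal node there is the unique short simple root (B_4), and {alpha_2, alpha_4, alpha_6, alpha_8} form a chain of 4 nodes with a double edge at one end; the terminal node there is the unique long simple root (C_4). A semisimple Lie algebra decomposes uniquely as the direct sum of simple ideals, one per connected component of its Dynkin diagram, so g ≅ B_4 ⊕ C_4 (dimension 36 + 36 = 72).

B_4 (so(9)) ⊕ C_4 (sp(8))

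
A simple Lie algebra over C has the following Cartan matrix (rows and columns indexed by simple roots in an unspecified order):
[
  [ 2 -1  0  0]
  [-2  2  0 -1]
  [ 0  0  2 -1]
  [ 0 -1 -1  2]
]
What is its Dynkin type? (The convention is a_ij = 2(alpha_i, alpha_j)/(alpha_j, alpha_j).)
type B_4

The matrix has rank 4 with 2's on the diagonal. Reading the off-diagonal entries as Dynkin edges (a single edge where a_ij = a_ji = -1; a double or triple edge where a_ij * a_ji = 2 or 3), the diagram is a chain of 4 nodes with a double edge at one end; the terminal node there is the unique short simple root (B_4). One simple-root ordering that puts it in standard form is (alpha_3, alpha_4, alpha_2, alpha_1). So the algebra is type B_4, i.e. so(9).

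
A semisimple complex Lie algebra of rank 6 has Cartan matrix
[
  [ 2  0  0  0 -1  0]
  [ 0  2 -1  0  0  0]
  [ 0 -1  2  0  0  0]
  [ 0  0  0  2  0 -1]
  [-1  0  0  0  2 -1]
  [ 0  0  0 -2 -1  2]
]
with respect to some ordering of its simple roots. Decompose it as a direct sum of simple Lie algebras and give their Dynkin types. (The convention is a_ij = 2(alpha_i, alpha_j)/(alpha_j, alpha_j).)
The diagram associated to this matrix has two connected components: the simple roots {alpha_2, alpha_3} form a chain of 2 nodes with single edges (A_2), and {alpha_1, alpha_4, alpha_5, alpha_6} form a chain of 4 nodes with a double edge at one end; the terminal node there is the unique short simple root (B_4). A semisimple Lie algebra decomposes uniquely as the direct sum of simple ideals, one per connected component of its Dynkin diagram, so g ≅ A_2 ⊕ B_4 (dimension 8 + 36 = 44).

A2 + B4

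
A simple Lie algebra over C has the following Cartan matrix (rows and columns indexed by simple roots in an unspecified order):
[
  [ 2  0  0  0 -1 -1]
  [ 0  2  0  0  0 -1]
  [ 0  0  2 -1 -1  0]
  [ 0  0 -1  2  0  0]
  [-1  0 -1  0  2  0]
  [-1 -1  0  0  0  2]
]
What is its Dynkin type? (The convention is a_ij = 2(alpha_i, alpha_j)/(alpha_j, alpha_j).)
A6

The matrix has rank 6 with 2's on the diagonal. Reading the off-diagonal entries as Dynkin edges (a single edge where a_ij = a_ji = -1; a double or triple edge where a_ij * a_ji = 2 or 3), the diagram is a chain of 6 nodes with single edges (A_6). One simple-root ordering that puts it in standard form is (alpha_4, alpha_3, alpha_5, alpha_1, alpha_6, alpha_2). So the algebra is type A_6, i.e. sl(7).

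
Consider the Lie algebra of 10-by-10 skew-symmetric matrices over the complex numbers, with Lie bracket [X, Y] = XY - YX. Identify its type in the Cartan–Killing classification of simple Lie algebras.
type D_5

This is so(10) with 10 even, which has dimension 10(10-1)/2 = 45 and rank 10/2 = 5. In the classification of classical Lie algebras, the orthogonal algebra so(2n) in an even number of variables has type D_n; here n = 5, so the Dynkin diagram is a chain of 3 nodes with a fork of two nodes at one end (D_5). Hence the type is D_5.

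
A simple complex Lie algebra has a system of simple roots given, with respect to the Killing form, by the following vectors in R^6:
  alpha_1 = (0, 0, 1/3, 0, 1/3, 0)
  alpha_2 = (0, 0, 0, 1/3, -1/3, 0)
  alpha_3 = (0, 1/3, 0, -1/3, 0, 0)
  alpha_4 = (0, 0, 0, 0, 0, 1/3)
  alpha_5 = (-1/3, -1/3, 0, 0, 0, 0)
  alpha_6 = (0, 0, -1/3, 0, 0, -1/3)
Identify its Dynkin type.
Compute the Cartan integers a_ij = 2(alpha_i, alpha_j)/(alpha_j, alpha_j); the resulting 6x6 Cartan matrix is
[[2, -1, 0, 0, 0, -1], [-1, 2, -1, 0, 0, 0], [0, -1, 2, 0, -1, 0], [0, 0, 0, 2, 0, -1], [0, 0, -1, 0, 2, 0], [-1, 0, 0, -2, 0, 2]].
The roots have two lengths (squared-length ratio 2:1); the short ones are alpha_{4}. The associated Dynkin diagram is a chain of 6 nodes with a double edge at one end; the terminal node there is the unique short simple root (B_6), so the type is B_6 (the algebra so(13)).

B_6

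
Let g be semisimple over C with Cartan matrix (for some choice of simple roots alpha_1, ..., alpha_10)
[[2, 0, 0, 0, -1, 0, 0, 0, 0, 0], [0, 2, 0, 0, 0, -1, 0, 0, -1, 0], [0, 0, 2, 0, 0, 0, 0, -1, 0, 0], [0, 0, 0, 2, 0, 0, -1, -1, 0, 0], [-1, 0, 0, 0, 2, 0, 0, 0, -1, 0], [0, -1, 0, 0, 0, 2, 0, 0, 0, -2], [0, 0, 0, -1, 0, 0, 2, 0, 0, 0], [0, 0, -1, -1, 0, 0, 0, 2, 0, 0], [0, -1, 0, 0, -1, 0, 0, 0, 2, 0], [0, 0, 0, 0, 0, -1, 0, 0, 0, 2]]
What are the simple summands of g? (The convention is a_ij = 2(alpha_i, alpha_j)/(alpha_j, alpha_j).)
A_4 ⊕ B_6

The diagram associated to this matrix has two connected components: the simple roots {alpha_3, alpha_4, alpha_7, alpha_8} form a chain of 4 nodes with single edges (A_4), and {alpha_1, alpha_2, alpha_5, alpha_6, alpha_9, alpha_10} form a chain of 6 nodes with a double edge at one end; the terminal node there is the unique short simple root (B_6). A semisimple Lie algebra decomposes uniquely as the direct sum of simple ideals, one per connected component of its Dynkin diagram, so g ≅ A_4 ⊕ B_6 (dimension 24 + 78 = 102).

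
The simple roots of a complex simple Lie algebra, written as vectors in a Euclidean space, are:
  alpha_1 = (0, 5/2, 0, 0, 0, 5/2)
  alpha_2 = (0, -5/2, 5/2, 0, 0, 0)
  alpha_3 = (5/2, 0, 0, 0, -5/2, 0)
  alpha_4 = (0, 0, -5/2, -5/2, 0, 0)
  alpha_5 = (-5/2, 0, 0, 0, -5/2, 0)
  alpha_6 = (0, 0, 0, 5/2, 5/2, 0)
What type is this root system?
Compute the Cartan integers a_ij = 2(alpha_i, alpha_j)/(alpha_j, alpha_j); the resulting 6x6 Cartan matrix is
[[2, -1, 0, 0, 0, 0], [-1, 2, 0, -1, 0, 0], [0, 0, 2, 0, 0, -1], [0, -1, 0, 2, 0, -1], [0, 0, 0, 0, 2, -1], [0, 0, -1, -1, -1, 2]].
All simple roots have the same length, so the diagram is simply laced. The associated Dynkin diagram is a chain of 4 nodes with a fork of two nodes at one end (D_6), so the type is D_6 (the algebra so(12)).

D_6 (so(12))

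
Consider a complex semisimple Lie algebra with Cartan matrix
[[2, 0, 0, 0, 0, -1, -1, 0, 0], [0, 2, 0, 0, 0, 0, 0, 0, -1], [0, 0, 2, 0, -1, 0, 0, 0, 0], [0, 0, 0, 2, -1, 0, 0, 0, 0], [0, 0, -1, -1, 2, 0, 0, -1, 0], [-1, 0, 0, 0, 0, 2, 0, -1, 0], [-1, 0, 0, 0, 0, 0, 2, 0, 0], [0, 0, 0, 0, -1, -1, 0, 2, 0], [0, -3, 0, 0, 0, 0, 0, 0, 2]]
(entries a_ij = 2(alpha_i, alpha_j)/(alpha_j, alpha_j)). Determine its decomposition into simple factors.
The diagram associated to this matrix has two connected components: the simple roots {alpha_1, alpha_3, alpha_4, alpha_5, alpha_6, alpha_7, alpha_8} form a chain of 5 nodes with a fork of two nodes at one end (D_7), and {alpha_2, alpha_9} form two nodes joined by a triple edge (G_2). A semisimple Lie algebra decomposes uniquely as the direct sum of simple ideals, one per connected component of its Dynkin diagram, so g ≅ D_7 ⊕ G_2 (dimension 91 + 14 = 105).

D_7 (so(14)) + G_2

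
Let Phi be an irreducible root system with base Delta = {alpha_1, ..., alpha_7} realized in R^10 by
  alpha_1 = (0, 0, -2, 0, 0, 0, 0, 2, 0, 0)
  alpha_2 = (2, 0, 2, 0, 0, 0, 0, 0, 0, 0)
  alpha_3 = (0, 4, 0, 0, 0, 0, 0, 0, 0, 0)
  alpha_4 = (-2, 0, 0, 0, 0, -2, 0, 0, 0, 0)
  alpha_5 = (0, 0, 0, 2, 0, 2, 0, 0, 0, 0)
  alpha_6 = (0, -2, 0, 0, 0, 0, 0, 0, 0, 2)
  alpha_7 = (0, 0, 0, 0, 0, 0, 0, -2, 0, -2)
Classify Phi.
type C_7

Compute the Cartan integers a_ij = 2(alpha_i, alpha_j)/(alpha_j, alpha_j); the resulting 7x7 Cartan matrix is
[[2, -1, 0, 0, 0, 0, -1], [-1, 2, 0, -1, 0, 0, 0], [0, 0, 2, 0, 0, -2, 0], [0, -1, 0, 2, -1, 0, 0], [0, 0, 0, -1, 2, 0, 0], [0, 0, -1, 0, 0, 2, -1], [-1, 0, 0, 0, 0, -1, 2]].
The roots have two lengths (squared-length ratio 2:1); the short ones are alpha_{1,2,4,5,6,7}. The associated Dynkin diagram is a chain of 7 nodes with a double edge at one end; the terminal node there is the unique long simple root (C_7), so the type is C_7 (the algebra sp(14)).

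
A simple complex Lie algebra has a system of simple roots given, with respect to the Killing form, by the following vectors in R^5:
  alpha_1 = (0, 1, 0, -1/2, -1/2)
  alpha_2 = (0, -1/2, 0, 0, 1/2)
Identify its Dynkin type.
Compute the Cartan integers a_ij = 2(alpha_i, alpha_j)/(alpha_j, alpha_j); the resulting 2x2 Cartan matrix is
[[2, -3], [-1, 2]].
The roots have two lengths (squared-length ratio 3:1); the short ones are alpha_{2}. The associated Dynkin diagram is two nodes joined by a triple edge (G_2), so the type is G_2.

G_2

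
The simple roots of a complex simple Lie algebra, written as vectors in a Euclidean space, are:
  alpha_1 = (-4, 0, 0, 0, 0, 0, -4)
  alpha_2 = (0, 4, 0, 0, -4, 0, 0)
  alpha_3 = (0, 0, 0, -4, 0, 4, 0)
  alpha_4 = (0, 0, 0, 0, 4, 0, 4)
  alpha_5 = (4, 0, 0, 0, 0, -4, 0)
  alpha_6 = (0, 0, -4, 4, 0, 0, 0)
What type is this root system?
A6

Compute the Cartan integers a_ij = 2(alpha_i, alpha_j)/(alpha_j, alpha_j); the resulting 6x6 Cartan matrix is
[[2, 0, 0, -1, -1, 0], [0, 2, 0, -1, 0, 0], [0, 0, 2, 0, -1, -1], [-1, -1, 0, 2, 0, 0], [-1, 0, -1, 0, 2, 0], [0, 0, -1, 0, 0, 2]].
All simple roots have the same length, so the diagram is simply laced. The associated Dynkin diagram is a chain of 6 nodes with single edges (A_6), so the type is A_6 (the algebra sl(7)).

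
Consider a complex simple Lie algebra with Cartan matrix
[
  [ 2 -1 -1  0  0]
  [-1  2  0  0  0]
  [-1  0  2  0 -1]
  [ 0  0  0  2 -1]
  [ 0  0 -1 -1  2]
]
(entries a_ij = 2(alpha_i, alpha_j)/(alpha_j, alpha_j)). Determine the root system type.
type A_5

The matrix has rank 5 with 2's on the diagonal. Reading the off-diagonal entries as Dynkin edges (a single edge where a_ij = a_ji = -1; a double or triple edge where a_ij * a_ji = 2 or 3), the diagram is a chain of 5 nodes with single edges (A_5). One simple-root ordering that puts it in standard form is (alpha_2, alpha_1, alpha_3, alpha_5, alpha_4). So the algebra is type A_5, i.e. sl(6).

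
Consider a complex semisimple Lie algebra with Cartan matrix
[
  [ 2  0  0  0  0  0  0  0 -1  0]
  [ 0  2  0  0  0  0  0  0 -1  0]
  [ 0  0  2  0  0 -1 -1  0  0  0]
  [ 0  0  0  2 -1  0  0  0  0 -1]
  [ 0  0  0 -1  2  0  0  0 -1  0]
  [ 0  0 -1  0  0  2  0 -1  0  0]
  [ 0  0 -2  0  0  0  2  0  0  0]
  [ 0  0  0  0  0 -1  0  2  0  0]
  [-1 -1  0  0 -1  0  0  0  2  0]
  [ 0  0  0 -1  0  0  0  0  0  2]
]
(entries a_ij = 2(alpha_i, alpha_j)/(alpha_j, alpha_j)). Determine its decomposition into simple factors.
The diagram associated to this matrix has two connected components: the simple roots {alpha_3, alpha_6, alpha_7, alpha_8} form a chain of 4 nodes with a double edge at one end; the terminal node there is the unique long simple root (C_4), and {alpha_1, alpha_2, alpha_4, alpha_5, alpha_9, alpha_10} form a chain of 4 nodes with a fork of two nodes at one end (D_6). A semisimple Lie algebra decomposes uniquely as the direct sum of simple ideals, one per connected component of its Dynkin diagram, so g ≅ C_4 ⊕ D_6 (dimension 36 + 66 = 102).

type C_4 + type D_6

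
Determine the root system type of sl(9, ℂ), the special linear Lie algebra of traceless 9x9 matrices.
type A_8

This is sl(9), which has dimension 9^2 - 1 = 80 and rank 9 - 1 = 8 (a Cartan subalgebra is the diagonal traceless matrices). In the classification of classical Lie algebras, the special linear algebra sl(n+1) has type A_n; here n = 8, so the Dynkin diagram is a chain of 8 nodes with single edges (A_8). Hence the type is A_8.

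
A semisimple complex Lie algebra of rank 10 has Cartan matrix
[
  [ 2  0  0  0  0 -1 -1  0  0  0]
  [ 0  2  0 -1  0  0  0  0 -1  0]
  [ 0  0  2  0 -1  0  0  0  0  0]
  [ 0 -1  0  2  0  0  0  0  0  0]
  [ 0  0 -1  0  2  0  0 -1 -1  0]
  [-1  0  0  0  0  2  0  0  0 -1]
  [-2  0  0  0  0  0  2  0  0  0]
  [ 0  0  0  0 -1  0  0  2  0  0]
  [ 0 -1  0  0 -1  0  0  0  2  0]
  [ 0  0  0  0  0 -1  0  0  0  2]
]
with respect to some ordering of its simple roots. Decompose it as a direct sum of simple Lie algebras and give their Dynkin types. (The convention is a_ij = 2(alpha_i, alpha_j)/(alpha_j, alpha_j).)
The diagram associated to this matrix has two connected components: the simple roots {alpha_1, alpha_6, alpha_7, alpha_10} form a chain of 4 nodes with a double edge at one end; the terminal node there is the unique long simple root (C_4), and {alpha_2, alpha_3, alpha_4, alpha_5, alpha_8, alpha_9} form a chain of 4 nodes with a fork of two nodes at one end (D_6). A semisimple Lie algebra decomposes uniquely as the direct sum of simple ideals, one per connected component of its Dynkin diagram, so g ≅ C_4 ⊕ D_6 (dimension 36 + 66 = 102).

C4 ⊕ D6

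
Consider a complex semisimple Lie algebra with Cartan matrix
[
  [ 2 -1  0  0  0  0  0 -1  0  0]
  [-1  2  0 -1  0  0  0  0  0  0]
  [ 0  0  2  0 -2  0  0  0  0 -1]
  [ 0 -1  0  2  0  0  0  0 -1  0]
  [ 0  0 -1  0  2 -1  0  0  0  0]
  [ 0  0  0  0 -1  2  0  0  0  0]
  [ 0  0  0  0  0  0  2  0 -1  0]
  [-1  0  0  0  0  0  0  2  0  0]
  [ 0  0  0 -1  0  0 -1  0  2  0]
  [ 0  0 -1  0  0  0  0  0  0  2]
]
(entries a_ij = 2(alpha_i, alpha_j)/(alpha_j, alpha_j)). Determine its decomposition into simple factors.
The diagram associated to this matrix has two connected components: the simple roots {alpha_1, alpha_2, alpha_4, alpha_7, alpha_8, alpha_9} form a chain of 6 nodes with single edges (A_6), and {alpha_3, alpha_5, alpha_6, alpha_10} form a chain of 4 nodes with a double edge between the middle two (F_4). A semisimple Lie algebra decomposes uniquely as the direct sum of simple ideals, one per connected component of its Dynkin diagram, so g ≅ A_6 ⊕ F_4 (dimension 48 + 52 = 100).

type A_6 ⊕ type F_4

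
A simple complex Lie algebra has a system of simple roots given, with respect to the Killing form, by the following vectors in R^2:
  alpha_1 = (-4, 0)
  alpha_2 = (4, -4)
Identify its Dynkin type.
type B_2

Compute the Cartan integers a_ij = 2(alpha_i, alpha_j)/(alpha_j, alpha_j); the resulting 2x2 Cartan matrix is
[[2, -1], [-2, 2]].
The roots have two lengths (squared-length ratio 2:1); the short ones are alpha_{1}. The associated Dynkin diagram is a chain of 2 nodes with a double edge at one end; the terminal node there is the unique short simple root (B_2), so the type is B_2 (the algebra so(5)).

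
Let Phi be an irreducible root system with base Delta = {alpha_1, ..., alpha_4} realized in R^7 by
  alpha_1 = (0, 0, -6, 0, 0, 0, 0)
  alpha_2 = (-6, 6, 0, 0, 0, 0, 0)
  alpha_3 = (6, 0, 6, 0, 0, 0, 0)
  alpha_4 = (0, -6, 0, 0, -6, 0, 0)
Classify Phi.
Compute the Cartan integers a_ij = 2(alpha_i, alpha_j)/(alpha_j, alpha_j); the resulting 4x4 Cartan matrix is
[[2, 0, -1, 0], [0, 2, -1, -1], [-2, -1, 2, 0], [0, -1, 0, 2]].
The roots have two lengths (squared-length ratio 2:1); the short ones are alpha_{1}. The associated Dynkin diagram is a chain of 4 nodes with a double edge at one end; the terminal node there is the unique short simple root (B_4), so the type is B_4 (the algebra so(9)).

type B_4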